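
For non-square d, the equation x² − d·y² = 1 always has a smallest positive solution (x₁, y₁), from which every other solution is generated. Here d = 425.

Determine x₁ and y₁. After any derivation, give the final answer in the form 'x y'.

143649 6968

[20; 1,1,1,1,1,1,40] for √425; ℓ=7 ⇒ convergent index 13
step 0: (20, 1)  from 20·(1,0) + (0,1)
…
step 2: (41, 2)  from 1·(21,1) + (20,1)
…
step 4: (103, 5)  from 1·(62,3) + (41,2)
step 5: (165, 8)  from 1·(103,5) + (62,3)
…
step 7: (10885, 528)  from 40·(268,13) + (165,8)
…
step 11: (55229, 2679)  from 1·(33191,1610) + (22038,1069)
step 12: (88420, 4289)  from 1·(55229,2679) + (33191,1610)
step 13: (143649, 6968)  from 1·(88420,4289) + (55229,2679)
(x₁, y₁) = (143649, 6968);  143649² − 425·6968² = 1 ✓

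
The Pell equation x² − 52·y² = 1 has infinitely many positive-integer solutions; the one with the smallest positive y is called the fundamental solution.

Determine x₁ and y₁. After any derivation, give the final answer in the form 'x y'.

d=52: √d = [7; 4,1,2,1,4,14] (ℓ=6, even), read p_5/q_5
i=0: a=7 ⇒ p=7, q=1
…
i=2: a=1 ⇒ p=36, q=5
i=3: a=2 ⇒ p=101, q=14
i=4: a=1 ⇒ p=137, q=19
i=5: a=4 ⇒ p=649, q=90
→ (649, 90).  Check: 649²=421201, 52·90²=421200, difference 1.

649 90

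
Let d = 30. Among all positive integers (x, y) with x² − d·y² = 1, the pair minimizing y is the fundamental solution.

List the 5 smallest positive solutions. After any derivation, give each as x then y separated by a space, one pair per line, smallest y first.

√30 = [5; 2,10, …], period ℓ=2 (even) → k=1
a_0=5:  p_0=5·1+0=5,  q_0=5·0+1=1
a_1=2:  p_1=2·5+1=11,  q_1=2·1+0=2
→ (11, 2).  Check: 11²=121, 30·2²=120, difference 1.
k=2:  x_2 = 11·11+30·2·2 = 241,  y_2 = 11·2+2·11 = 44
k=3:  x_3 = 11·241+30·2·44 = 5291,  y_3 = 11·44+2·241 = 966
k=4:  x_4 = 11·5291+30·2·966 = 116161,  y_4 = 11·966+2·5291 = 21208
k=5:  x_5 = 11·116161+30·2·21208 = 2550251,  y_5 = 11·21208+2·116161 = 465610

11 2
241 44
5291 966
116161 21208
2550251 465610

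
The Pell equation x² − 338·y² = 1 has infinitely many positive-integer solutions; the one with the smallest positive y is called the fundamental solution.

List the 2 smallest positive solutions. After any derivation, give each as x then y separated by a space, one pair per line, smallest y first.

√338 = [18; 2,1,1,2,36, …], period ℓ=5 (odd) → k=9
k=0  a_k=18  p_k/q_k = 18/1
…
k=6  a_k=2  p_k/q_k = 17631/959
…
k=8  a_k=1  p_k/q_k = 43958/2391
k=9  a_k=2  p_k/q_k = 114243/6214
fundamental: x₁=114243, y₁=6214  (since 13051463049 − 338·38613796 = 1)
n=2: (114243,6214)∘(114243,6214) = (114243·114243+338·6214·6214, 114243·6214+6214·114243) = (26102926097,1419812004)

114243 6214
26102926097 1419812004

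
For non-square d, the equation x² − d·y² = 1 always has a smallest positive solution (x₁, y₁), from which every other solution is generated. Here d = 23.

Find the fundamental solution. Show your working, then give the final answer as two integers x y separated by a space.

√23 = [4; 1,3,1,8, …], period ℓ=4 (even) → k=3
a_0=4:  p_0=4·1+0=4,  q_0=4·0+1=1
…
a_2=3:  p_2=3·5+4=19,  q_2=3·1+1=4
a_3=1:  p_3=1·19+5=24,  q_3=1·4+1=5
→ (24, 5).  Check: 24²=576, 23·5²=575, difference 1.

24 5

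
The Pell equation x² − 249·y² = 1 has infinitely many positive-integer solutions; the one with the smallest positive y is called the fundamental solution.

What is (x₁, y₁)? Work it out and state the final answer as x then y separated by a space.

[15; 1,3,1,1,5,…,3,1,30] for √249; ℓ=16 ⇒ convergent index 15
k=0  a_k=15  p_k/q_k = 15/1
k=1  a_k=1  p_k/q_k = 16/1
k=2  a_k=3  p_k/q_k = 63/4
…
k=4  a_k=1  p_k/q_k = 142/9
k=5  a_k=5  p_k/q_k = 789/50
k=6  a_k=1  p_k/q_k = 931/59
k=7  a_k=3  p_k/q_k = 3582/227
k=8  a_k=10  p_k/q_k = 36751/2329
…
k=10  a_k=1  p_k/q_k = 150586/9543
k=11  a_k=5  p_k/q_k = 866765/54929
k=12  a_k=1  p_k/q_k = 1017351/64472
…
k=14  a_k=3  p_k/q_k = 6669699/422675
k=15  a_k=1  p_k/q_k = 8553815/542076
fundamental: x₁=8553815, y₁=542076  (since 73167751054225 − 249·293846389776 = 1)

8553815 542076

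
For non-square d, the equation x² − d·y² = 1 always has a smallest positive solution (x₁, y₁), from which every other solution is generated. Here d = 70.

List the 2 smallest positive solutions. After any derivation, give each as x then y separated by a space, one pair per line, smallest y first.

d=70: √d = [8; 2,1,2,1,2,16] (ℓ=6, even), read p_5/q_5
i=0: a=8 ⇒ p=8, q=1
…
i=4: a=1 ⇒ p=92, q=11
i=5: a=2 ⇒ p=251, q=30
→ (251, 30).  Check: 251²=63001, 70·30²=63000, difference 1.
(x_2, y_2) = (251·251 + 70·30·30, 251·30 + 30·251) = (126001, 15060)

251 30
126001 15060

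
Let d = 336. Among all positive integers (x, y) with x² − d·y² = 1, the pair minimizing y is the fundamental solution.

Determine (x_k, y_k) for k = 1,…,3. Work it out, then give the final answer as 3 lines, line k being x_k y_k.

55 3
6049 330
665335 36297

√336 = [18; 3,36, …], period ℓ=2 (even) → k=1
i=0: a=18 ⇒ p=18, q=1
i=1: a=3 ⇒ p=55, q=3
fundamental: x₁=55, y₁=3  (since 3025 − 336·9 = 1)
(x_2, y_2) = (55·55 + 336·3·3, 55·3 + 3·55) = (6049, 330)
(x_3, y_3) = (55·6049 + 336·3·330, 55·330 + 3·6049) = (665335, 36297)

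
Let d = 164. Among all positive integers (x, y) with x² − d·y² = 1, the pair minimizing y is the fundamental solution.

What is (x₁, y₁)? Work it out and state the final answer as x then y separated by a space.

√164 → a₀=12, period (1,4,6,4,1,24); ℓ=6 even so k=5
k=0  a_k=12  p_k/q_k = 12/1
…
k=4  a_k=4  p_k/q_k = 1652/129
k=5  a_k=1  p_k/q_k = 2049/160
→ (2049, 160).  Check: 2049²=4198401, 164·160²=4198400, difference 1.

2049 160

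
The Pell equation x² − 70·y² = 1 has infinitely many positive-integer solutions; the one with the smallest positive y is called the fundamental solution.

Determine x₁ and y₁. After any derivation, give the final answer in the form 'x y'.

251 30

√70 = [8; 2,1,2,1,2,16, …], period ℓ=6 (even) → k=5
i=0: a=8 ⇒ p=8, q=1
i=1: a=2 ⇒ p=17, q=2
…
i=3: a=2 ⇒ p=67, q=8
i=4: a=1 ⇒ p=92, q=11
i=5: a=2 ⇒ p=251, q=30
(x₁, y₁) = (251, 30);  251² − 70·30² = 1 ✓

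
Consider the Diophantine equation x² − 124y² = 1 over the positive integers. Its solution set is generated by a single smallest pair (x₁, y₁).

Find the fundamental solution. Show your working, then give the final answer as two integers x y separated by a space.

4620799 414960

[11; 7,2,1,1,1,…,2,7,22] for √124; ℓ=16 ⇒ convergent index 15
i=0: a=11 ⇒ p=11, q=1
i=1: a=7 ⇒ p=78, q=7
i=2: a=2 ⇒ p=167, q=15
i=3: a=1 ⇒ p=245, q=22
i=4: a=1 ⇒ p=412, q=37
…
i=7: a=1 ⇒ p=3040, q=273
i=8: a=4 ⇒ p=14543, q=1306
i=9: a=1 ⇒ p=17583, q=1579
…
i=13: a=1 ⇒ p=237042, q=21287
i=14: a=2 ⇒ p=626251, q=56239
i=15: a=7 ⇒ p=4620799, q=414960
fundamental: x₁=4620799, y₁=414960  (since 21351783398401 − 124·172191801600 = 1)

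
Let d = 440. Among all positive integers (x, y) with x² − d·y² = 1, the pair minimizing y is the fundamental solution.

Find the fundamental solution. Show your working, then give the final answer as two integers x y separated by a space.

21 1

[20; 1,40] for √440; ℓ=2 ⇒ convergent index 1
a_0=20:  p_0=20·1+0=20,  q_0=20·0+1=1
a_1=1:  p_1=1·20+1=21,  q_1=1·1+0=1
→ (21, 1).  Check: 21²=441, 440·1²=440, difference 1.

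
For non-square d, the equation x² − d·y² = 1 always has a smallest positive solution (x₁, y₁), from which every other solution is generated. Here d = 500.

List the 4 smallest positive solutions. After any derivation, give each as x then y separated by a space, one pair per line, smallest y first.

[22; 2,1,3,2,1,…,1,2,44] for √500; ℓ=14 ⇒ convergent index 13
step 0: (22, 1)  from 22·(1,0) + (0,1)
…
step 2: (67, 3)  from 1·(45,2) + (22,1)
step 3: (246, 11)  from 3·(67,3) + (45,2)
step 4: (559, 25)  from 2·(246,11) + (67,3)
…
step 6: (1364, 61)  from 1·(805,36) + (559,25)
step 7: (14445, 646)  from 10·(1364,61) + (805,36)
step 8: (15809, 707)  from 1·(14445,646) + (1364,61)
step 9: (30254, 1353)  from 1·(15809,707) + (14445,646)
step 10: (76317, 3413)  from 2·(30254,1353) + (15809,707)
step 11: (259205, 11592)  from 3·(76317,3413) + (30254,1353)
step 12: (335522, 15005)  from 1·(259205,11592) + (76317,3413)
step 13: (930249, 41602)  from 2·(335522,15005) + (259205,11592)
fundamental: x₁=930249, y₁=41602  (since 865363202001 − 500·1730726404 = 1)
(x_2, y_2) = (930249·930249 + 500·41602·41602, 930249·41602 + 41602·930249) = (1730726404001, 77400437796)
(x_3, y_3) = (930249·1730726404001 + 500·41602·77400437796, 930249·77400437796 + 41602·1730726404001) = (3220013013190122249, 144003359718540806)
(x_4, y_4) = (930249·3220013013190122249 + 500·41602·144003359718540806, 930249·144003359718540806 + 41602·3220013013190122249) = (5990827771012465337616001, 267917962749548332043592)

930249 41602
1730726404001 77400437796
3220013013190122249 144003359718540806
5990827771012465337616001 267917962749548332043592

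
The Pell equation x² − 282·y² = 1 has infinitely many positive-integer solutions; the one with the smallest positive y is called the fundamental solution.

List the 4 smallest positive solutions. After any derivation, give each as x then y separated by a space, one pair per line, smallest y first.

d=282: √d = [16; 1,3,1,4,1,3,1,32] (ℓ=8, even), read p_7/q_7
a_0=16:  p_0=16·1+0=16,  q_0=16·0+1=1
…
a_2=3:  p_2=3·17+16=67,  q_2=3·1+1=4
…
a_4=4:  p_4=4·84+67=403,  q_4=4·5+4=24
a_5=1:  p_5=1·403+84=487,  q_5=1·24+5=29
a_6=3:  p_6=3·487+403=1864,  q_6=3·29+24=111
a_7=1:  p_7=1·1864+487=2351,  q_7=1·111+29=140
fundamental: x₁=2351, y₁=140  (since 5527201 − 282·19600 = 1)
n=2: (2351,140)∘(2351,140) = (2351·2351+282·140·140, 2351·140+140·2351) = (11054401,658280)
n=3: (11054401,658280)∘(2351,140) = (2351·11054401+282·140·658280, 2351·658280+140·11054401) = (51977791151,3095232420)
n=4: (51977791151,3095232420)∘(2351,140) = (2351·51977791151+282·140·3095232420, 2351·3095232420+140·51977791151) = (244399562937601,14553782180560)

2351 140
11054401 658280
51977791151 3095232420
244399562937601 14553782180560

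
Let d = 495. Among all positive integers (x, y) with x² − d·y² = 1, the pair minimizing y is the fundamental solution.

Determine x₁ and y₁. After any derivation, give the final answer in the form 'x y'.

[22; 4,44] for √495; ℓ=2 ⇒ convergent index 1
k=0  a_k=22  p_k/q_k = 22/1
k=1  a_k=4  p_k/q_k = 89/4
(x₁, y₁) = (89, 4);  89² − 495·4² = 1 ✓

89 4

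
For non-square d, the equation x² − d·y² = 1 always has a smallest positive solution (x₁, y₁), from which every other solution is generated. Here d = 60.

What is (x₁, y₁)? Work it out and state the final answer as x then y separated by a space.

√60 = [7; 1,2,1,14, …], period ℓ=4 (even) → k=3
i=0: a=7 ⇒ p=7, q=1
i=1: a=1 ⇒ p=8, q=1
i=2: a=2 ⇒ p=23, q=3
i=3: a=1 ⇒ p=31, q=4
→ (31, 4).  Check: 31²=961, 60·4²=960, difference 1.

31 4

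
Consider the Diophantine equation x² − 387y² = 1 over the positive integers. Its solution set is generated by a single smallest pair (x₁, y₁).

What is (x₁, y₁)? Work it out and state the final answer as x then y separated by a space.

√387 = [19; 1,2,19,2,1,38, …], period ℓ=6 (even) → k=5
k=0  a_k=19  p_k/q_k = 19/1
…
k=4  a_k=2  p_k/q_k = 2341/119
k=5  a_k=1  p_k/q_k = 3482/177
(x₁, y₁) = (3482, 177);  3482² − 387·177² = 1 ✓

3482 177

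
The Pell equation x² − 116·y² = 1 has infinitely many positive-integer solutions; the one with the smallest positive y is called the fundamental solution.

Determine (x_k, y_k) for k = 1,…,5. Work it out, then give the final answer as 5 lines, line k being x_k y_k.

9801 910
192119201 17837820
3765920568201 349656946730
73819574785756801 6853975451963640
1447011301184484245001 134351626459734324550

√116 → a₀=10, period (1,3,2,1,4,1,2,3,1,20); ℓ=10 even so k=9
i=0: a=10 ⇒ p=10, q=1
…
i=2: a=3 ⇒ p=43, q=4
i=3: a=2 ⇒ p=97, q=9
…
i=8: a=3 ⇒ p=7550, q=701
i=9: a=1 ⇒ p=9801, q=910
(x₁, y₁) = (9801, 910);  9801² − 116·910² = 1 ✓
k=2:  x_2 = 9801·9801+116·910·910 = 192119201,  y_2 = 9801·910+910·9801 = 17837820
k=3:  x_3 = 9801·192119201+116·910·17837820 = 3765920568201,  y_3 = 9801·17837820+910·192119201 = 349656946730
k=4:  x_4 = 9801·3765920568201+116·910·349656946730 = 73819574785756801,  y_4 = 9801·349656946730+910·3765920568201 = 6853975451963640
k=5:  x_5 = 9801·73819574785756801+116·910·6853975451963640 = 1447011301184484245001,  y_5 = 9801·6853975451963640+910·73819574785756801 = 134351626459734324550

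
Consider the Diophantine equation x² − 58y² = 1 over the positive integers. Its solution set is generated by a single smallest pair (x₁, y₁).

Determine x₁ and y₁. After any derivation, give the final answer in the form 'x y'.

√58 = [7; 1,1,1,1,1,1,14, …], period ℓ=7 (odd) → k=13
step 0: (7, 1)  from 7·(1,0) + (0,1)
…
step 3: (23, 3)  from 1·(15,2) + (8,1)
step 4: (38, 5)  from 1·(23,3) + (15,2)
step 5: (61, 8)  from 1·(38,5) + (23,3)
…
step 11: (7532, 989)  from 1·(4539,596) + (2993,393)
step 12: (12071, 1585)  from 1·(7532,989) + (4539,596)
step 13: (19603, 2574)  from 1·(12071,1585) + (7532,989)
→ (19603, 2574).  Check: 19603²=384277609, 58·2574²=384277608, difference 1.

19603 2574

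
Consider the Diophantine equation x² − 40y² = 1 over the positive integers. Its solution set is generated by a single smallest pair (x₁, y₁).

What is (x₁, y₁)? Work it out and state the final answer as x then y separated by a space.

19 3

√40 → a₀=6, period (3,12); ℓ=2 even so k=1
k=0  a_k=6  p_k/q_k = 6/1
k=1  a_k=3  p_k/q_k = 19/3
(x₁, y₁) = (19, 3);  19² − 40·3² = 1 ✓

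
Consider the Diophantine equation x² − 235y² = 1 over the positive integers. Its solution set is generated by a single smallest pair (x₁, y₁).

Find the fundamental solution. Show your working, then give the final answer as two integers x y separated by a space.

46 3

√235 → a₀=15, period (3,30); ℓ=2 even so k=1
step 0: (15, 1)  from 15·(1,0) + (0,1)
step 1: (46, 3)  from 3·(15,1) + (1,0)
(x₁, y₁) = (46, 3);  46² − 235·3² = 1 ✓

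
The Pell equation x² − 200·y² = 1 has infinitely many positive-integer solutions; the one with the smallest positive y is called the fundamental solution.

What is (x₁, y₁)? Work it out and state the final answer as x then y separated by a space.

d=200: √d = [14; 7,28] (ℓ=2, even), read p_1/q_1
i=0: a=14 ⇒ p=14, q=1
i=1: a=7 ⇒ p=99, q=7
→ (99, 7).  Check: 99²=9801, 200·7²=9800, difference 1.

99 7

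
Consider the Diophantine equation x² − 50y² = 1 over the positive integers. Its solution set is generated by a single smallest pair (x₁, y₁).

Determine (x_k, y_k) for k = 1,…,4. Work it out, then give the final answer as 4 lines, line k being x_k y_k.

99 14
19601 2772
3880899 548842
768398401 108667944

d=50: √d = [7; 14] (ℓ=1, odd), read p_1/q_1
k=0  a_k=7  p_k/q_k = 7/1
k=1  a_k=14  p_k/q_k = 99/14
(x₁, y₁) = (99, 14);  99² − 50·14² = 1 ✓
k=2:  x_2 = 99·99+50·14·14 = 19601,  y_2 = 99·14+14·99 = 2772
k=3:  x_3 = 99·19601+50·14·2772 = 3880899,  y_3 = 99·2772+14·19601 = 548842
k=4:  x_4 = 99·3880899+50·14·548842 = 768398401,  y_4 = 99·548842+14·3880899 = 108667944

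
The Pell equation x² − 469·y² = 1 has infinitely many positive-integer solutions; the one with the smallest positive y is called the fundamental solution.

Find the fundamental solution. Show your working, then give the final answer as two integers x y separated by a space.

137215 6336

d=469: √d = [21; 1,1,1,10,6,10,1,1,1,42] (ℓ=10, even), read p_9/q_9
i=0: a=21 ⇒ p=21, q=1
…
i=2: a=1 ⇒ p=43, q=2
i=3: a=1 ⇒ p=65, q=3
i=4: a=10 ⇒ p=693, q=32
…
i=6: a=10 ⇒ p=42923, q=1982
i=7: a=1 ⇒ p=47146, q=2177
i=8: a=1 ⇒ p=90069, q=4159
i=9: a=1 ⇒ p=137215, q=6336
(x₁, y₁) = (137215, 6336);  137215² − 469·6336² = 1 ✓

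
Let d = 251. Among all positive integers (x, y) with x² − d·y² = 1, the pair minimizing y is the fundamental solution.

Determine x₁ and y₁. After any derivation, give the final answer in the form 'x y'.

3674890 231957

d=251: √d = [15; 1,5,2,1,2,…,5,1,30] (ℓ=14, even), read p_13/q_13
step 0: (15, 1)  from 15·(1,0) + (0,1)
step 1: (16, 1)  from 1·(15,1) + (1,0)
step 2: (95, 6)  from 5·(16,1) + (15,1)
…
step 4: (301, 19)  from 1·(206,13) + (95,6)
step 5: (808, 51)  from 2·(301,19) + (206,13)
…
step 7: (29563, 1866)  from 15·(1917,121) + (808,51)
step 8: (61043, 3853)  from 2·(29563,1866) + (1917,121)
step 9: (151649, 9572)  from 2·(61043,3853) + (29563,1866)
step 10: (212692, 13425)  from 1·(151649,9572) + (61043,3853)
step 11: (577033, 36422)  from 2·(212692,13425) + (151649,9572)
step 12: (3097857, 195535)  from 5·(577033,36422) + (212692,13425)
step 13: (3674890, 231957)  from 1·(3097857,195535) + (577033,36422)
fundamental: x₁=3674890, y₁=231957  (since 13504816512100 − 251·53804049849 = 1)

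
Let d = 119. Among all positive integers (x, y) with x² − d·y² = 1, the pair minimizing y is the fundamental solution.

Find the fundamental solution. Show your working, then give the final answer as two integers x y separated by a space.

120 11

d=119: √d = [10; 1,9,1,20] (ℓ=4, even), read p_3/q_3
i=0: a=10 ⇒ p=10, q=1
…
i=2: a=9 ⇒ p=109, q=10
i=3: a=1 ⇒ p=120, q=11
fundamental: x₁=120, y₁=11  (since 14400 − 119·121 = 1)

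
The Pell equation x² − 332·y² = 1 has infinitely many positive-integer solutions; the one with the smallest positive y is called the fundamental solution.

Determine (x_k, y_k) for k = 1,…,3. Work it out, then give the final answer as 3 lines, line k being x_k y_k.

13447 738
361643617 19847772
9726043422151 533785979430

d=332: √d = [18; 4,1,1,8,1,1,4,36] (ℓ=8, even), read p_7/q_7
a_0=18:  p_0=18·1+0=18,  q_0=18·0+1=1
…
a_2=1:  p_2=1·73+18=91,  q_2=1·4+1=5
a_3=1:  p_3=1·91+73=164,  q_3=1·5+4=9
…
a_6=1:  p_6=1·1567+1403=2970,  q_6=1·86+77=163
a_7=4:  p_7=4·2970+1567=13447,  q_7=4·163+86=738
→ (13447, 738).  Check: 13447²=180821809, 332·738²=180821808, difference 1.
n=2: (13447,738)∘(13447,738) = (13447·13447+332·738·738, 13447·738+738·13447) = (361643617,19847772)
n=3: (361643617,19847772)∘(13447,738) = (13447·361643617+332·738·19847772, 13447·19847772+738·361643617) = (9726043422151,533785979430)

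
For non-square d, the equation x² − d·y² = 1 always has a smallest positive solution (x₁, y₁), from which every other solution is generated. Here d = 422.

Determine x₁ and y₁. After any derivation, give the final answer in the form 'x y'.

√422 → a₀=20, period (1,1,5,2,1,…,1,1,40); ℓ=14 even so k=13
a_0=20:  p_0=20·1+0=20,  q_0=20·0+1=1
…
a_6=3:  p_6=3·719+493=2650,  q_6=3·35+24=129
…
a_9=1:  p_9=1·163807+53719=217526,  q_9=1·7974+2615=10589
a_10=2:  p_10=2·217526+163807=598859,  q_10=2·10589+7974=29152
…
a_12=1:  p_12=1·3211821+598859=3810680,  q_12=1·156349+29152=185501
a_13=1:  p_13=1·3810680+3211821=7022501,  q_13=1·185501+156349=341850
→ (7022501, 341850).  Check: 7022501²=49315520295001, 422·341850²=49315520295000, difference 1.

7022501 341850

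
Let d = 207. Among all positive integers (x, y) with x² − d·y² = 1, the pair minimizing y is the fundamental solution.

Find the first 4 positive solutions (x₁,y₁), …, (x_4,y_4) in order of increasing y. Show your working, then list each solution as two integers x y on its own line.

1151 80
2649601 184160
6099380351 423936240
14040770918401 975901040320

√207 → a₀=14, period (2,1,1,2,1,1,2,28); ℓ=8 even so k=7
i=0: a=14 ⇒ p=14, q=1
i=1: a=2 ⇒ p=29, q=2
…
i=4: a=2 ⇒ p=187, q=13
i=5: a=1 ⇒ p=259, q=18
i=6: a=1 ⇒ p=446, q=31
i=7: a=2 ⇒ p=1151, q=80
fundamental: x₁=1151, y₁=80  (since 1324801 − 207·6400 = 1)
(x_2, y_2) = (1151·1151 + 207·80·80, 1151·80 + 80·1151) = (2649601, 184160)
(x_3, y_3) = (1151·2649601 + 207·80·184160, 1151·184160 + 80·2649601) = (6099380351, 423936240)
(x_4, y_4) = (1151·6099380351 + 207·80·423936240, 1151·423936240 + 80·6099380351) = (14040770918401, 975901040320)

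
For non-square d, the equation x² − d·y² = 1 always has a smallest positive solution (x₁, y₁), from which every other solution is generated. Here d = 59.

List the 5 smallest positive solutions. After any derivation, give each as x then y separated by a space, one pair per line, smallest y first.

[7; 1,2,7,2,1,14] for √59; ℓ=6 ⇒ convergent index 5
i=0: a=7 ⇒ p=7, q=1
i=1: a=1 ⇒ p=8, q=1
i=2: a=2 ⇒ p=23, q=3
…
i=4: a=2 ⇒ p=361, q=47
i=5: a=1 ⇒ p=530, q=69
fundamental: x₁=530, y₁=69  (since 280900 − 59·4761 = 1)
n=2: (530,69)∘(530,69) = (530·530+59·69·69, 530·69+69·530) = (561799,73140)
n=3: (561799,73140)∘(530,69) = (530·561799+59·69·73140, 530·73140+69·561799) = (595506410,77528331)
n=4: (595506410,77528331)∘(530,69) = (530·595506410+59·69·77528331, 530·77528331+69·595506410) = (631236232801,82179957720)
n=5: (631236232801,82179957720)∘(530,69) = (530·631236232801+59·69·82179957720, 530·82179957720+69·631236232801) = (669109811262650,87110677654869)

530 69
561799 73140
595506410 77528331
631236232801 82179957720
669109811262650 87110677654869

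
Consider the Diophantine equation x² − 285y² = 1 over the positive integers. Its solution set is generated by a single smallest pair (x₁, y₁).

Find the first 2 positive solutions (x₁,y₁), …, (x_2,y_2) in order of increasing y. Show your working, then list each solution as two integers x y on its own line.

√285 → a₀=16, period (1,7,2,7,1,32); ℓ=6 even so k=5
a_0=16:  p_0=16·1+0=16,  q_0=16·0+1=1
a_1=1:  p_1=1·16+1=17,  q_1=1·1+0=1
a_2=7:  p_2=7·17+16=135,  q_2=7·1+1=8
a_3=2:  p_3=2·135+17=287,  q_3=2·8+1=17
a_4=7:  p_4=7·287+135=2144,  q_4=7·17+8=127
a_5=1:  p_5=1·2144+287=2431,  q_5=1·127+17=144
→ (2431, 144).  Check: 2431²=5909761, 285·144²=5909760, difference 1.
n=2: (2431,144)∘(2431,144) = (2431·2431+285·144·144, 2431·144+144·2431) = (11819521,700128)

2431 144
11819521 700128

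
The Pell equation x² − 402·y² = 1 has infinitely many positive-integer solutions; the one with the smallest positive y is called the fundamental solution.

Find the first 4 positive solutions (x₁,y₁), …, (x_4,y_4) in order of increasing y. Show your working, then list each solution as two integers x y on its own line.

√402 = [20; 20,40, …], period ℓ=2 (even) → k=1
step 0: (20, 1)  from 20·(1,0) + (0,1)
step 1: (401, 20)  from 20·(20,1) + (1,0)
fundamental: x₁=401, y₁=20  (since 160801 − 402·400 = 1)
(401+20√402)^2 = 321601 + 16040√402
(401+20√402)^3 = 257923601 + 12864060√402
(401+20√402)^4 = 206854406401 + 10316960080√402

401 20
321601 16040
257923601 12864060
206854406401 10316960080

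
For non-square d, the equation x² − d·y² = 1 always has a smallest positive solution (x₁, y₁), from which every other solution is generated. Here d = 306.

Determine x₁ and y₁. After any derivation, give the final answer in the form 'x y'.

√306 = [17; 2,34, …], period ℓ=2 (even) → k=1
a_0=17:  p_0=17·1+0=17,  q_0=17·0+1=1
a_1=2:  p_1=2·17+1=35,  q_1=2·1+0=2
→ (35, 2).  Check: 35²=1225, 306·2²=1224, difference 1.

35 2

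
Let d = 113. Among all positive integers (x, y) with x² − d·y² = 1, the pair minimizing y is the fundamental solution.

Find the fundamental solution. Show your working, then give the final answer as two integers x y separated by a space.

1204353 113296

√113 = [10; 1,1,1,2,2,1,1,1,20, …], period ℓ=9 (odd) → k=17
i=0: a=10 ⇒ p=10, q=1
i=1: a=1 ⇒ p=11, q=1
i=2: a=1 ⇒ p=21, q=2
…
i=5: a=2 ⇒ p=202, q=19
i=6: a=1 ⇒ p=287, q=27
…
i=8: a=1 ⇒ p=776, q=73
i=9: a=20 ⇒ p=16009, q=1506
i=10: a=1 ⇒ p=16785, q=1579
i=11: a=1 ⇒ p=32794, q=3085
…
i=14: a=2 ⇒ p=313483, q=29490
i=15: a=1 ⇒ p=445435, q=41903
i=16: a=1 ⇒ p=758918, q=71393
i=17: a=1 ⇒ p=1204353, q=113296
(x₁, y₁) = (1204353, 113296);  1204353² − 113·113296² = 1 ✓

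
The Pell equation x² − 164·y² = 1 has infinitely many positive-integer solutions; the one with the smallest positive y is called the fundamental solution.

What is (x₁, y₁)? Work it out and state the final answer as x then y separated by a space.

2049 160

d=164: √d = [12; 1,4,6,4,1,24] (ℓ=6, even), read p_5/q_5
a_0=12:  p_0=12·1+0=12,  q_0=12·0+1=1
…
a_2=4:  p_2=4·13+12=64,  q_2=4·1+1=5
a_3=6:  p_3=6·64+13=397,  q_3=6·5+1=31
a_4=4:  p_4=4·397+64=1652,  q_4=4·31+5=129
a_5=1:  p_5=1·1652+397=2049,  q_5=1·129+31=160
fundamental: x₁=2049, y₁=160  (since 4198401 − 164·25600 = 1)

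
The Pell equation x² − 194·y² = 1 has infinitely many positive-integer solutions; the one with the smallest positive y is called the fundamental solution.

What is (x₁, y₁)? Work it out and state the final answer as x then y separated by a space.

√194 = [13; 1,12,1,26, …], period ℓ=4 (even) → k=3
a_0=13:  p_0=13·1+0=13,  q_0=13·0+1=1
a_1=1:  p_1=1·13+1=14,  q_1=1·1+0=1
a_2=12:  p_2=12·14+13=181,  q_2=12·1+1=13
a_3=1:  p_3=1·181+14=195,  q_3=1·13+1=14
(x₁, y₁) = (195, 14);  195² − 194·14² = 1 ✓

195 14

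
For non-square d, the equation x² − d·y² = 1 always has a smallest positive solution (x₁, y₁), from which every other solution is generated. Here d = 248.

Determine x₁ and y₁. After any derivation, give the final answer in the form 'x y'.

63 4

d=248: √d = [15; 1,2,1,30] (ℓ=4, even), read p_3/q_3
i=0: a=15 ⇒ p=15, q=1
i=1: a=1 ⇒ p=16, q=1
i=2: a=2 ⇒ p=47, q=3
i=3: a=1 ⇒ p=63, q=4
→ (63, 4).  Check: 63²=3969, 248·4²=3968, difference 1.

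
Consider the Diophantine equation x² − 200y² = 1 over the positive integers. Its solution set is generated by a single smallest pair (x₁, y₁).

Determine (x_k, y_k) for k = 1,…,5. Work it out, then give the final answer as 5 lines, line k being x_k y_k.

d=200: √d = [14; 7,28] (ℓ=2, even), read p_1/q_1
i=0: a=14 ⇒ p=14, q=1
i=1: a=7 ⇒ p=99, q=7
→ (99, 7).  Check: 99²=9801, 200·7²=9800, difference 1.
(x_2, y_2) = (99·99 + 200·7·7, 99·7 + 7·99) = (19601, 1386)
(x_3, y_3) = (99·19601 + 200·7·1386, 99·1386 + 7·19601) = (3880899, 274421)
(x_4, y_4) = (99·3880899 + 200·7·274421, 99·274421 + 7·3880899) = (768398401, 54333972)
(x_5, y_5) = (99·768398401 + 200·7·54333972, 99·54333972 + 7·768398401) = (152139002499, 10757852035)

99 7
19601 1386
3880899 274421
768398401 54333972
152139002499 10757852035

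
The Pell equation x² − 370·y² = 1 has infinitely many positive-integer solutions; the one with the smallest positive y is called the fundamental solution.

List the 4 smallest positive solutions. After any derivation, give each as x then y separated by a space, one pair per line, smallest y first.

213859 11118
91471343761 4755368724
39123940210553539 2033956799880714
16734013458886067250241 869959934526623861928

[19; 4,4,38] for √370; ℓ=3 ⇒ convergent index 5
step 0: (19, 1)  from 19·(1,0) + (0,1)
…
step 2: (327, 17)  from 4·(77,4) + (19,1)
…
step 4: (50339, 2617)  from 4·(12503,650) + (327,17)
step 5: (213859, 11118)  from 4·(50339,2617) + (12503,650)
→ (213859, 11118).  Check: 213859²=45735671881, 370·11118²=45735671880, difference 1.
(213859+11118√370)^2 = 91471343761 + 4755368724√370
(213859+11118√370)^3 = 39123940210553539 + 2033956799880714√370
(213859+11118√370)^4 = 16734013458886067250241 + 869959934526623861928√370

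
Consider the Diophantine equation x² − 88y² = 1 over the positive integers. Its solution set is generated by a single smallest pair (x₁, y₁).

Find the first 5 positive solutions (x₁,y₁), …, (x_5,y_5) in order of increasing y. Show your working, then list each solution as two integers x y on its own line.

197 21
77617 8274
30580901 3259935
12048797377 1284406116
4747195585637 506052749769

d=88: √d = [9; 2,1,1,1,2,18] (ℓ=6, even), read p_5/q_5
step 0: (9, 1)  from 9·(1,0) + (0,1)
step 1: (19, 2)  from 2·(9,1) + (1,0)
…
step 4: (75, 8)  from 1·(47,5) + (28,3)
step 5: (197, 21)  from 2·(75,8) + (47,5)
fundamental: x₁=197, y₁=21  (since 38809 − 88·441 = 1)
(197+21√88)^2 = 77617 + 8274√88
(197+21√88)^3 = 30580901 + 3259935√88
(197+21√88)^4 = 12048797377 + 1284406116√88
(197+21√88)^5 = 4747195585637 + 506052749769√88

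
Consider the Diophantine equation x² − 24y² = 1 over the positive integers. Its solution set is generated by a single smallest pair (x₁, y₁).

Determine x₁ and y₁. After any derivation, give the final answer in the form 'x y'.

[4; 1,8] for √24; ℓ=2 ⇒ convergent index 1
step 0: (4, 1)  from 4·(1,0) + (0,1)
step 1: (5, 1)  from 1·(4,1) + (1,0)
fundamental: x₁=5, y₁=1  (since 25 − 24·1 = 1)

5 1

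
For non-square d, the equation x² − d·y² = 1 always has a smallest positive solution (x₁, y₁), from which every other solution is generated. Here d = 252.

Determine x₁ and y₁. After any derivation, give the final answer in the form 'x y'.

[15; 1,6,1,30] for √252; ℓ=4 ⇒ convergent index 3
i=0: a=15 ⇒ p=15, q=1
…
i=2: a=6 ⇒ p=111, q=7
i=3: a=1 ⇒ p=127, q=8
fundamental: x₁=127, y₁=8  (since 16129 − 252·64 = 1)

127 8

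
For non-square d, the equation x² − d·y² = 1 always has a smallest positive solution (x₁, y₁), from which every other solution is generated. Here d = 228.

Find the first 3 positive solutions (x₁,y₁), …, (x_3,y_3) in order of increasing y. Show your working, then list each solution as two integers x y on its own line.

d=228: √d = [15; 10,30] (ℓ=2, even), read p_1/q_1
k=0  a_k=15  p_k/q_k = 15/1
k=1  a_k=10  p_k/q_k = 151/10
(x₁, y₁) = (151, 10);  151² − 228·10² = 1 ✓
(151+10√228)^2 = 45601 + 3020√228
(151+10√228)^3 = 13771351 + 912030√228

151 10
45601 3020
13771351 912030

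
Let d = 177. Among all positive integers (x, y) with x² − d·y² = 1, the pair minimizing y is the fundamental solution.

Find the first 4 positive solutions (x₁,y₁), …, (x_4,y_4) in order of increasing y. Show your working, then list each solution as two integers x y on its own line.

62423 4692
7793261857 585777432
972957569736599 73131969270780
121469860743542176897 9130233834994022448

d=177: √d = [13; 3,3,2,8,2,3,3,26] (ℓ=8, even), read p_7/q_7
i=0: a=13 ⇒ p=13, q=1
…
i=2: a=3 ⇒ p=133, q=10
i=3: a=2 ⇒ p=306, q=23
i=4: a=8 ⇒ p=2581, q=194
i=5: a=2 ⇒ p=5468, q=411
i=6: a=3 ⇒ p=18985, q=1427
i=7: a=3 ⇒ p=62423, q=4692
(x₁, y₁) = (62423, 4692);  62423² − 177·4692² = 1 ✓
k=2:  x_2 = 62423·62423+177·4692·4692 = 7793261857,  y_2 = 62423·4692+4692·62423 = 585777432
k=3:  x_3 = 62423·7793261857+177·4692·585777432 = 972957569736599,  y_3 = 62423·585777432+4692·7793261857 = 73131969270780
k=4:  x_4 = 62423·972957569736599+177·4692·73131969270780 = 121469860743542176897,  y_4 = 62423·73131969270780+4692·972957569736599 = 9130233834994022448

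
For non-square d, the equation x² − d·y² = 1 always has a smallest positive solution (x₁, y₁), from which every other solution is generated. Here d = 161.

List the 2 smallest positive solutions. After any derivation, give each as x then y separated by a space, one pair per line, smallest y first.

11775 928
277301249 21854400

[12; 1,2,4,1,2,1,4,2,1,24] for √161; ℓ=10 ⇒ convergent index 9
a_0=12:  p_0=12·1+0=12,  q_0=12·0+1=1
…
a_4=1:  p_4=1·165+38=203,  q_4=1·13+3=16
a_5=2:  p_5=2·203+165=571,  q_5=2·16+13=45
…
a_8=2:  p_8=2·3667+774=8108,  q_8=2·289+61=639
a_9=1:  p_9=1·8108+3667=11775,  q_9=1·639+289=928
→ (11775, 928).  Check: 11775²=138650625, 161·928²=138650624, difference 1.
k=2:  x_2 = 11775·11775+161·928·928 = 277301249,  y_2 = 11775·928+928·11775 = 21854400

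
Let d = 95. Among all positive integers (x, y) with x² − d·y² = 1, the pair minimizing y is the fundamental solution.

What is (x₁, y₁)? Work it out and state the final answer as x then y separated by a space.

√95 → a₀=9, period (1,2,1,18); ℓ=4 even so k=3
step 0: (9, 1)  from 9·(1,0) + (0,1)
…
step 2: (29, 3)  from 2·(10,1) + (9,1)
step 3: (39, 4)  from 1·(29,3) + (10,1)
→ (39, 4).  Check: 39²=1521, 95·4²=1520, difference 1.

39 4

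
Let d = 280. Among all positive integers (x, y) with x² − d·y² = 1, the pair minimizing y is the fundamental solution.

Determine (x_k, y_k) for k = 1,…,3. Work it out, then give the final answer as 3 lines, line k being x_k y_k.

√280 → a₀=16, period (1,2,1,2,1,32); ℓ=6 even so k=5
step 0: (16, 1)  from 16·(1,0) + (0,1)
step 1: (17, 1)  from 1·(16,1) + (1,0)
…
step 4: (184, 11)  from 2·(67,4) + (50,3)
step 5: (251, 15)  from 1·(184,11) + (67,4)
fundamental: x₁=251, y₁=15  (since 63001 − 280·225 = 1)
(251+15√280)^2 = 126001 + 7530√280
(251+15√280)^3 = 63252251 + 3780045√280

251 15
126001 7530
63252251 3780045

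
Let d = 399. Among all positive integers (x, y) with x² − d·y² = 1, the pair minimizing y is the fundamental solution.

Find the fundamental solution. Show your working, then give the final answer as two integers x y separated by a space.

√399 = [19; 1,38, …], period ℓ=2 (even) → k=1
i=0: a=19 ⇒ p=19, q=1
i=1: a=1 ⇒ p=20, q=1
→ (20, 1).  Check: 20²=400, 399·1²=399, difference 1.

20 1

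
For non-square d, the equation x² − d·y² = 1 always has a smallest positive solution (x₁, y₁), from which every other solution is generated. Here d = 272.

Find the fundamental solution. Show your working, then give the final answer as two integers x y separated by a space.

d=272: √d = [16; 2,32] (ℓ=2, even), read p_1/q_1
k=0  a_k=16  p_k/q_k = 16/1
k=1  a_k=2  p_k/q_k = 33/2
fundamental: x₁=33, y₁=2  (since 1089 − 272·4 = 1)

33 2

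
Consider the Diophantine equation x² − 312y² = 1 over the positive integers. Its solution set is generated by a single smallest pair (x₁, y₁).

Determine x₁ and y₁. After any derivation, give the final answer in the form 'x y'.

53 3

[17; 1,1,1,34] for √312; ℓ=4 ⇒ convergent index 3
a_0=17:  p_0=17·1+0=17,  q_0=17·0+1=1
a_1=1:  p_1=1·17+1=18,  q_1=1·1+0=1
a_2=1:  p_2=1·18+17=35,  q_2=1·1+1=2
a_3=1:  p_3=1·35+18=53,  q_3=1·2+1=3
(x₁, y₁) = (53, 3);  53² − 312·3² = 1 ✓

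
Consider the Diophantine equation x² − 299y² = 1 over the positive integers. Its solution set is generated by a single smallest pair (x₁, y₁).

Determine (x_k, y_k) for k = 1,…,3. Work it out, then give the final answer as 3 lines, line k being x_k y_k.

d=299: √d = [17; 3,2,3,34] (ℓ=4, even), read p_3/q_3
i=0: a=17 ⇒ p=17, q=1
…
i=2: a=2 ⇒ p=121, q=7
i=3: a=3 ⇒ p=415, q=24
→ (415, 24).  Check: 415²=172225, 299·24²=172224, difference 1.
(x_2, y_2) = (415·415 + 299·24·24, 415·24 + 24·415) = (344449, 19920)
(x_3, y_3) = (415·344449 + 299·24·19920, 415·19920 + 24·344449) = (285892255, 16533576)

415 24
344449 19920
285892255 16533576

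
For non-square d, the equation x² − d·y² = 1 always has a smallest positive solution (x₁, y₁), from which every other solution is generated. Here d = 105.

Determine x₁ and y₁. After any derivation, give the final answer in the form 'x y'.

41 4

d=105: √d = [10; 4,20] (ℓ=2, even), read p_1/q_1
i=0: a=10 ⇒ p=10, q=1
i=1: a=4 ⇒ p=41, q=4
(x₁, y₁) = (41, 4);  41² − 105·4² = 1 ✓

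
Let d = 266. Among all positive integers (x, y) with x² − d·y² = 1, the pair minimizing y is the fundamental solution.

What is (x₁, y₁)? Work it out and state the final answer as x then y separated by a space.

[16; 3,4,3,32] for √266; ℓ=4 ⇒ convergent index 3
k=0  a_k=16  p_k/q_k = 16/1
…
k=2  a_k=4  p_k/q_k = 212/13
k=3  a_k=3  p_k/q_k = 685/42
fundamental: x₁=685, y₁=42  (since 469225 − 266·1764 = 1)

685 42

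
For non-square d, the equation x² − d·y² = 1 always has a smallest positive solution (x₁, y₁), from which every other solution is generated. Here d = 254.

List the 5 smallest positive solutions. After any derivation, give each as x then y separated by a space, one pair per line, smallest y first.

255 16
130049 8160
66324735 4161584
33825484801 2122399680
17250930923775 1082419675216

d=254: √d = [15; 1,14,1,30] (ℓ=4, even), read p_3/q_3
i=0: a=15 ⇒ p=15, q=1
i=1: a=1 ⇒ p=16, q=1
i=2: a=14 ⇒ p=239, q=15
i=3: a=1 ⇒ p=255, q=16
(x₁, y₁) = (255, 16);  255² − 254·16² = 1 ✓
n=2: (255,16)∘(255,16) = (255·255+254·16·16, 255·16+16·255) = (130049,8160)
n=3: (130049,8160)∘(255,16) = (255·130049+254·16·8160, 255·8160+16·130049) = (66324735,4161584)
n=4: (66324735,4161584)∘(255,16) = (255·66324735+254·16·4161584, 255·4161584+16·66324735) = (33825484801,2122399680)
n=5: (33825484801,2122399680)∘(255,16) = (255·33825484801+254·16·2122399680, 255·2122399680+16·33825484801) = (17250930923775,1082419675216)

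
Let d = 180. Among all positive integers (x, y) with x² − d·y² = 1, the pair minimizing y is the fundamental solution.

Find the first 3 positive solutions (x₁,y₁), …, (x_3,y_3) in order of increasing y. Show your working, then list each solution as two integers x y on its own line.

[13; 2,2,2,26] for √180; ℓ=4 ⇒ convergent index 3
i=0: a=13 ⇒ p=13, q=1
i=1: a=2 ⇒ p=27, q=2
i=2: a=2 ⇒ p=67, q=5
i=3: a=2 ⇒ p=161, q=12
(x₁, y₁) = (161, 12);  161² − 180·12² = 1 ✓
(x_2, y_2) = (161·161 + 180·12·12, 161·12 + 12·161) = (51841, 3864)
(x_3, y_3) = (161·51841 + 180·12·3864, 161·3864 + 12·51841) = (16692641, 1244196)

161 12
51841 3864
16692641 1244196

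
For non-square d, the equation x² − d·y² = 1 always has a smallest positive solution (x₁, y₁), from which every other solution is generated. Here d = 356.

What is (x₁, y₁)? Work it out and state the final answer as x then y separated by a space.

[18; 1,6,1,1,2,…,6,1,36] for √356; ℓ=14 ⇒ convergent index 13
step 0: (18, 1)  from 18·(1,0) + (0,1)
step 1: (19, 1)  from 1·(18,1) + (1,0)
step 2: (132, 7)  from 6·(19,1) + (18,1)
step 3: (151, 8)  from 1·(132,7) + (19,1)
step 4: (283, 15)  from 1·(151,8) + (132,7)
…
step 7: (8717, 462)  from 8·(1000,53) + (717,38)
step 8: (9717, 515)  from 1·(8717,462) + (1000,53)
step 9: (28151, 1492)  from 2·(9717,515) + (8717,462)
step 10: (37868, 2007)  from 1·(28151,1492) + (9717,515)
step 11: (66019, 3499)  from 1·(37868,2007) + (28151,1492)
step 12: (433982, 23001)  from 6·(66019,3499) + (37868,2007)
step 13: (500001, 26500)  from 1·(433982,23001) + (66019,3499)
(x₁, y₁) = (500001, 26500);  500001² − 356·26500² = 1 ✓

500001 26500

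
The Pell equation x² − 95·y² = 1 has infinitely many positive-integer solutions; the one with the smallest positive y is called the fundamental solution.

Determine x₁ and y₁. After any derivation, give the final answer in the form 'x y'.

39 4

√95 → a₀=9, period (1,2,1,18); ℓ=4 even so k=3
step 0: (9, 1)  from 9·(1,0) + (0,1)
…
step 2: (29, 3)  from 2·(10,1) + (9,1)
step 3: (39, 4)  from 1·(29,3) + (10,1)
fundamental: x₁=39, y₁=4  (since 1521 − 95·16 = 1)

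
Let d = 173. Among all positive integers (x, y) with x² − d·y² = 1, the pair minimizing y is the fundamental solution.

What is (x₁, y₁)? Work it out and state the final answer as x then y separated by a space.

√173 = [13; 6,1,1,6,26, …], period ℓ=5 (odd) → k=9
k=0  a_k=13  p_k/q_k = 13/1
k=1  a_k=6  p_k/q_k = 79/6
k=2  a_k=1  p_k/q_k = 92/7
k=3  a_k=1  p_k/q_k = 171/13
k=4  a_k=6  p_k/q_k = 1118/85
k=5  a_k=26  p_k/q_k = 29239/2223
k=6  a_k=6  p_k/q_k = 176552/13423
…
k=8  a_k=1  p_k/q_k = 382343/29069
k=9  a_k=6  p_k/q_k = 2499849/190060
fundamental: x₁=2499849, y₁=190060  (since 6249245022801 − 173·36122803600 = 1)

2499849 190060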